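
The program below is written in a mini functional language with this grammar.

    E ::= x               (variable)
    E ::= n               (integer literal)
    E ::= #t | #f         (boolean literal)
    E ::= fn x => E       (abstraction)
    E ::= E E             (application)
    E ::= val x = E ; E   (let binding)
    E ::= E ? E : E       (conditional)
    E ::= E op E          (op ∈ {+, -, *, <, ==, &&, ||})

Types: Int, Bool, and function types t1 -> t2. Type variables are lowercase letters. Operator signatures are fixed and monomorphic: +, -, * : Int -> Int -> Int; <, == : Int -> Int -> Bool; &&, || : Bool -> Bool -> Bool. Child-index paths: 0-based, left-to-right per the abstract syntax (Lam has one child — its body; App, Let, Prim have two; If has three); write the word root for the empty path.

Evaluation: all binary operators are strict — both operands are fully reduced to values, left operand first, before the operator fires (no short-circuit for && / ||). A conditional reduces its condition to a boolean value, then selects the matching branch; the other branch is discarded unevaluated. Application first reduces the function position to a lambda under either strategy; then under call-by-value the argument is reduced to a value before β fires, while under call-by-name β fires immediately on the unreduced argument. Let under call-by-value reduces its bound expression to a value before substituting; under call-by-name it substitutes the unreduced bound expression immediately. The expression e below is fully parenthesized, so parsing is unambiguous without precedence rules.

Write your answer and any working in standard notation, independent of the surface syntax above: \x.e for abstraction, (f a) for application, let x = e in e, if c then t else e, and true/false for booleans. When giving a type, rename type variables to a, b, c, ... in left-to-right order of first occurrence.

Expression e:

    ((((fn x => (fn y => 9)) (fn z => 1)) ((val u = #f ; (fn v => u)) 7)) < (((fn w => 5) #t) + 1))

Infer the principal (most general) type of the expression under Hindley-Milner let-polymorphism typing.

Answer: Bool

Derivation:
\y._ : b -> Int
\x._ : a -> b -> Int
\z._ : c -> Int
  unify a -> b -> Int ~ (c -> Int) -> d
  unify a ~ c -> Int
  unify b -> Int ~ d
_ _ : b -> Int
let u : Bool
u : Bool
\v._ : e -> Bool
  unify e -> Bool ~ Int -> f
  unify e ~ Int
  unify Bool ~ f
_ _ : Bool
  unify b -> Int ~ Bool -> g
  unify b ~ Bool
  unify Int ~ g
_ _ : Int
  unify Int ~ Int
\w._ : h -> Int
  unify h -> Int ~ Bool -> i
  unify h ~ Bool
  unify Int ~ i
_ _ : Int
  unify Int ~ Int
  unify Int ~ Int
  unify Int ~ Int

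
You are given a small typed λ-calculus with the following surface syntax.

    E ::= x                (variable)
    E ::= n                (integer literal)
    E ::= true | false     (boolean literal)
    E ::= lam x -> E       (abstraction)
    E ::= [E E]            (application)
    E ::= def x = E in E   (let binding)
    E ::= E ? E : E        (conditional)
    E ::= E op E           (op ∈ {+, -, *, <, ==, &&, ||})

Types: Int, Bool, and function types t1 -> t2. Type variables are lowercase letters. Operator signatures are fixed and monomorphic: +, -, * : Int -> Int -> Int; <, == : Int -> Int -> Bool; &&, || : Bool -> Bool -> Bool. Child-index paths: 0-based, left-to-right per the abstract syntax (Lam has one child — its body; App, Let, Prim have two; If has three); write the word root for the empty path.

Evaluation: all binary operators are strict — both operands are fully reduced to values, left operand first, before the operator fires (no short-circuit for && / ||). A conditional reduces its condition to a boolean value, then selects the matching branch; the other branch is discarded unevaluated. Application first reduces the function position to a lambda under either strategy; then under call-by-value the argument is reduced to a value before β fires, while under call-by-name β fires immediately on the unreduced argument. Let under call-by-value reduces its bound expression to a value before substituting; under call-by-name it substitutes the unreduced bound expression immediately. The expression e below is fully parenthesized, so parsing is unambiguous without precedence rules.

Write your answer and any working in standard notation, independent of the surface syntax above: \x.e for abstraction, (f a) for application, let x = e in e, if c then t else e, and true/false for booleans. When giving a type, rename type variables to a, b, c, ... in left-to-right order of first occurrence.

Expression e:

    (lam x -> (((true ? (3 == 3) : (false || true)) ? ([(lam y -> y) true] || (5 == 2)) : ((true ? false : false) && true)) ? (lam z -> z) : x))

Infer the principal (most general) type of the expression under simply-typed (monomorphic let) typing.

Answer: (a -> a) -> a -> a

Working:
  unify Bool ~ Bool
  unify Int ~ Int
  unify Int ~ Int
  unify Bool ~ Bool
  unify Bool ~ Bool
  unify Bool ~ Bool
  unify Bool ~ Bool
y : b
\y._ : b -> b
  unify b -> b ~ Bool -> c
  unify b ~ Bool
  unify Bool ~ c
_ _ : Bool
  unify Bool ~ Bool
  unify Int ~ Int
  unify Int ~ Int
  unify Bool ~ Bool
  unify Bool ~ Bool
  unify Bool ~ Bool
  unify Bool ~ Bool
  unify Bool ~ Bool
  unify Bool ~ Bool
  unify Bool ~ Bool
z : d
\z._ : d -> d
x : a
  unify d -> d ~ a
\x._ : (d -> d) -> d -> d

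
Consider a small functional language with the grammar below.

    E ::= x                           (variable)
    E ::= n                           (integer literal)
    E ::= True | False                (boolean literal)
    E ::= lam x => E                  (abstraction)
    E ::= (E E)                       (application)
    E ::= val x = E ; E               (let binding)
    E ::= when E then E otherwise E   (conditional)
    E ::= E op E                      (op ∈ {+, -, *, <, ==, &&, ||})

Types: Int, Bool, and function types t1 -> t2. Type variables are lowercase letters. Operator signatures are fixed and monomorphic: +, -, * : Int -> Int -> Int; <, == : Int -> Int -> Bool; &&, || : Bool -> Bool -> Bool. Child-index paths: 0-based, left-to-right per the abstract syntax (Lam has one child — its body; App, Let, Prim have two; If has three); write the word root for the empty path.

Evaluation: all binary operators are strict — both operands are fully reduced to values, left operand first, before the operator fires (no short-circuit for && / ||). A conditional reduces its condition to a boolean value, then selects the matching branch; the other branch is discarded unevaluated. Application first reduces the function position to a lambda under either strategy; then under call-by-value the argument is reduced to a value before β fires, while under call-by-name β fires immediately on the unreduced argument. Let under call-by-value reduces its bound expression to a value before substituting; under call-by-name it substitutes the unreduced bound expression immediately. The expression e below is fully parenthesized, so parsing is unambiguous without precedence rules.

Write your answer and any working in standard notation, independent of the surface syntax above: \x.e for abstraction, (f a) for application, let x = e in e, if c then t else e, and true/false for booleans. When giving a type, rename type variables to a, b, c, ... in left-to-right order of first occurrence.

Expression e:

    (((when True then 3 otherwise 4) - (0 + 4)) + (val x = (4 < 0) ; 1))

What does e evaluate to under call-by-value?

Answer: 0

Trace:
step 0: (((if true then 3 else 4) - (0 + 4)) + (let x = (4 < 0) in 1))
step 1: [if@0.0] ((3 - (0 + 4)) + (let x = (4 < 0) in 1))
step 2: [delta@0.1] ((3 - 4) + (let x = (4 < 0) in 1))
step 3: [delta@0] (-1 + (let x = (4 < 0) in 1))
step 4: [delta@1.0] (-1 + (let x = false in 1))
step 5: [let@1] (-1 + 1)
step 6: [delta@root] 0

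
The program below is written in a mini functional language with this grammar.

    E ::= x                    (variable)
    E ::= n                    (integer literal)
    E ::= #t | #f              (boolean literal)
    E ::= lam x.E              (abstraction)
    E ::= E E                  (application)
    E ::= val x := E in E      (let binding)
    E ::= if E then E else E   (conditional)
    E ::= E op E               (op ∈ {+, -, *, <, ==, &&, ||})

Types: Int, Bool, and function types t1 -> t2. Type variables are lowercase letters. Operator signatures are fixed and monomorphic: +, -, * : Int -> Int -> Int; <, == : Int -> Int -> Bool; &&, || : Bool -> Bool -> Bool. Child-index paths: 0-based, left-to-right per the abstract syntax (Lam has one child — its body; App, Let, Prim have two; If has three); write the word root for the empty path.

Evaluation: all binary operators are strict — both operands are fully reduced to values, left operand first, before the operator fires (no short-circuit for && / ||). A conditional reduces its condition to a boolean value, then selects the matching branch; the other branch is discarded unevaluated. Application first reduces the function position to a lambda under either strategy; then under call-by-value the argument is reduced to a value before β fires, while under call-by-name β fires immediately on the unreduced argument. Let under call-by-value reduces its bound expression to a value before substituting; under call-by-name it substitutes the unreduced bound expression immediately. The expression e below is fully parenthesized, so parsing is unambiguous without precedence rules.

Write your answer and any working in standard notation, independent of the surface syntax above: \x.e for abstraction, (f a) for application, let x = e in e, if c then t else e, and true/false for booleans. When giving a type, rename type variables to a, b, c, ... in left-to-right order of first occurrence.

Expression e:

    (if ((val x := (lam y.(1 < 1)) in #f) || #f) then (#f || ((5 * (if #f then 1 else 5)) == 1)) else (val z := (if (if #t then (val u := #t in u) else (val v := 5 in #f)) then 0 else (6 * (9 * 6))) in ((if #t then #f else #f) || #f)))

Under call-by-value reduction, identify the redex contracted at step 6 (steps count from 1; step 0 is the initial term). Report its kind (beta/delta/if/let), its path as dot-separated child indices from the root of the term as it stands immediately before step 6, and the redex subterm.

Trace:
step 0: (if ((let x = (\y.(1 < 1)) in false) || false) then (false || ((5 * (if false then 1 else 5)) == 1)) else (let z = (if (if true then (let u = true in u) else (let v = 5 in false)) then 0 else (6 * (9 * 6))) in ((if true then false else false) || false)))
step 1: [let@0.0] (if (false || false) then (false || ((5 * (if false then 1 else 5)) == 1)) else (let z = (if (if true then (let u = true in u) else (let v = 5 in false)) then 0 else (6 * (9 * 6))) in ((if true then false else false) || false)))
step 2: [delta@0] (if false then (false || ((5 * (if false then 1 else 5)) == 1)) else (let z = (if (if true then (let u = true in u) else (let v = 5 in false)) then 0 else (6 * (9 * 6))) in ((if true then false else false) || false)))
step 3: [if@root] (let z = (if (if true then (let u = true in u) else (let v = 5 in false)) then 0 else (6 * (9 * 6))) in ((if true then false else false) || false))
step 4: [if@0.0] (let z = (if (let u = true in u) then 0 else (6 * (9 * 6))) in ((if true then false else false) || false))
step 5: [let@0.0] (let z = (if true then 0 else (6 * (9 * 6))) in ((if true then false else false) || false))
step 6: [if@0] (let z = 0 in ((if true then false else false) || false))

Answer: if at 0 : (if true then 0 else (6 * (9 * 6)))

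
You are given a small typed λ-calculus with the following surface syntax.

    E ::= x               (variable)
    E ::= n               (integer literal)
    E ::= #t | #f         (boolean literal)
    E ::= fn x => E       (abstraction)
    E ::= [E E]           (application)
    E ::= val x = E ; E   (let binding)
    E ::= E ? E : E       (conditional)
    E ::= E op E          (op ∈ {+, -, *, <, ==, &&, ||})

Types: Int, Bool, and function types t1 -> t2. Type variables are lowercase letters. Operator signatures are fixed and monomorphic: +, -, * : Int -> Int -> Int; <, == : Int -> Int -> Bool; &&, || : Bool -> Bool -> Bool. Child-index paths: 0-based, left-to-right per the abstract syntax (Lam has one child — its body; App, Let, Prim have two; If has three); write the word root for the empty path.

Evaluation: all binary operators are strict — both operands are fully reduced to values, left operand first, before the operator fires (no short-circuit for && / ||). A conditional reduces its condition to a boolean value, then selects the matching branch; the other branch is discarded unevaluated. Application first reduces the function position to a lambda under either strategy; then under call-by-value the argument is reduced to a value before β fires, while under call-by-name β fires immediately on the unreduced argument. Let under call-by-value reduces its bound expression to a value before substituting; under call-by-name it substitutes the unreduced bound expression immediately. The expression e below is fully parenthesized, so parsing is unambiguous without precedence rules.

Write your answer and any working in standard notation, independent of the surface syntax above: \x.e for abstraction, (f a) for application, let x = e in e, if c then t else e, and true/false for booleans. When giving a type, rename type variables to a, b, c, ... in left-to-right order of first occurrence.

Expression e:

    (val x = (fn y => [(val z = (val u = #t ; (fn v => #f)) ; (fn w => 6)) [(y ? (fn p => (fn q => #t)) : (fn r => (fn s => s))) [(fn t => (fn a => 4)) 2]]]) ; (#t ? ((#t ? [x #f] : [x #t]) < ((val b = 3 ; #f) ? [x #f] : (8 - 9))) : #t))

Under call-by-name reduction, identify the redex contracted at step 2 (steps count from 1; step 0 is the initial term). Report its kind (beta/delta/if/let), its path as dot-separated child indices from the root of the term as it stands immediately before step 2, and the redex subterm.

Answer: if at root : (if true then ((if true then ((\y.((let z = (let u = true in (\v.false)) in (\w.6)) ((if y then (\p.(\q.true)) else (\r.(\s.s))) ((\t.(\a.4)) 2)))) false) else ((\y.((let z = (let u = true in (\v.false)) in (\w.6)) ((if y then (\p.(\q.true)) else (\r.(\s.s))) ((\t.(\a.4)) 2)))) true)) < (if (let b = 3 in false) then ((\y.((let z = (let u = true in (\v.false)) in (\w.6)) ((if y then (\p.(\q.true)) else (\r.(\s.s))) ((\t.(\a.4)) 2)))) false) else (8 - 9))) else true)

Trace:
step 0: (let x = (\y.((let z = (let u = true in (\v.false)) in (\w.6)) ((if y then (\p.(\q.true)) else (\r.(\s.s))) ((\t.(\a.4)) 2)))) in (if true then ((if true then (x false) else (x true)) < (if (let b = 3 in false) then (x false) else (8 - 9))) else true))
step 1: [let@root] (if true then ((if true then ((\y.((let z = (let u = true in (\v.false)) in (\w.6)) ((if y then (\p.(\q.true)) else (\r.(\s.s))) ((\t.(\a.4)) 2)))) false) else ((\y.((let z = (let u = true in (\v.false)) in (\w.6)) ((if y then (\p.(\q.true)) else (\r.(\s.s))) ((\t.(\a.4)) 2)))) true)) < (if (let b = 3 in false) then ((\y.((let z = (let u = true in (\v.false)) in (\w.6)) ((if y then (\p.(\q.true)) else (\r.(\s.s))) ((\t.(\a.4)) 2)))) false) else (8 - 9))) else true)
step 2: [if@root] ((if true then ((\y.((let z = (let u = true in (\v.false)) in (\w.6)) ((if y then (\p.(\q.true)) else (\r.(\s.s))) ((\t.(\a.4)) 2)))) false) else ((\y.((let z = (let u = true in (\v.false)) in (\w.6)) ((if y then (\p.(\q.true)) else (\r.(\s.s))) ((\t.(\a.4)) 2)))) true)) < (if (let b = 3 in false) then ((\y.((let z = (let u = true in (\v.false)) in (\w.6)) ((if y then (\p.(\q.true)) else (\r.(\s.s))) ((\t.(\a.4)) 2)))) false) else (8 - 9)))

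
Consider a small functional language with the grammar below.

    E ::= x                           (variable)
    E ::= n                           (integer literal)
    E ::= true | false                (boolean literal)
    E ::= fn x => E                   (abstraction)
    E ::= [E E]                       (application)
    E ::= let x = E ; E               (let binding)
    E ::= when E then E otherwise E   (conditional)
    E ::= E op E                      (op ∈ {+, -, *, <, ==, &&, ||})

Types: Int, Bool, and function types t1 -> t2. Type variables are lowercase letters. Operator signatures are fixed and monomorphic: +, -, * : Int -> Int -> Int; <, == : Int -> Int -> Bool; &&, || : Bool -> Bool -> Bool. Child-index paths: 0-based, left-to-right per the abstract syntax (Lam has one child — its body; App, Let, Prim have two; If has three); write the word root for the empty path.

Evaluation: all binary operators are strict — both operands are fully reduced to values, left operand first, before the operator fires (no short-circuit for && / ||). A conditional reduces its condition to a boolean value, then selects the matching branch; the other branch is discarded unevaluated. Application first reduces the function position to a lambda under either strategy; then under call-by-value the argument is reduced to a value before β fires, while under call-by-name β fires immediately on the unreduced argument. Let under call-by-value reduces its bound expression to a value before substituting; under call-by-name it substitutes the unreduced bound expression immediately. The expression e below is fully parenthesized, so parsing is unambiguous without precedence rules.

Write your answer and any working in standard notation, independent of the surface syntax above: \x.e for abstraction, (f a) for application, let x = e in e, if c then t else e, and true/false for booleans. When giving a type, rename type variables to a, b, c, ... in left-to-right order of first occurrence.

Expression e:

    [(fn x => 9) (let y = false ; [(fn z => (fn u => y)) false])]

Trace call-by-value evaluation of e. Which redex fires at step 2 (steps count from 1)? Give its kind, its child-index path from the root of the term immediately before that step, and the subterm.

Working:
step 0: ((\x.9) (let y = false in ((\z.(\u.y)) false)))
step 1: [let@1] ((\x.9) ((\z.(\u.false)) false))
step 2: [beta@1] ((\x.9) (\u.false))

Answer: beta at 1 : ((\z.(\u.false)) false)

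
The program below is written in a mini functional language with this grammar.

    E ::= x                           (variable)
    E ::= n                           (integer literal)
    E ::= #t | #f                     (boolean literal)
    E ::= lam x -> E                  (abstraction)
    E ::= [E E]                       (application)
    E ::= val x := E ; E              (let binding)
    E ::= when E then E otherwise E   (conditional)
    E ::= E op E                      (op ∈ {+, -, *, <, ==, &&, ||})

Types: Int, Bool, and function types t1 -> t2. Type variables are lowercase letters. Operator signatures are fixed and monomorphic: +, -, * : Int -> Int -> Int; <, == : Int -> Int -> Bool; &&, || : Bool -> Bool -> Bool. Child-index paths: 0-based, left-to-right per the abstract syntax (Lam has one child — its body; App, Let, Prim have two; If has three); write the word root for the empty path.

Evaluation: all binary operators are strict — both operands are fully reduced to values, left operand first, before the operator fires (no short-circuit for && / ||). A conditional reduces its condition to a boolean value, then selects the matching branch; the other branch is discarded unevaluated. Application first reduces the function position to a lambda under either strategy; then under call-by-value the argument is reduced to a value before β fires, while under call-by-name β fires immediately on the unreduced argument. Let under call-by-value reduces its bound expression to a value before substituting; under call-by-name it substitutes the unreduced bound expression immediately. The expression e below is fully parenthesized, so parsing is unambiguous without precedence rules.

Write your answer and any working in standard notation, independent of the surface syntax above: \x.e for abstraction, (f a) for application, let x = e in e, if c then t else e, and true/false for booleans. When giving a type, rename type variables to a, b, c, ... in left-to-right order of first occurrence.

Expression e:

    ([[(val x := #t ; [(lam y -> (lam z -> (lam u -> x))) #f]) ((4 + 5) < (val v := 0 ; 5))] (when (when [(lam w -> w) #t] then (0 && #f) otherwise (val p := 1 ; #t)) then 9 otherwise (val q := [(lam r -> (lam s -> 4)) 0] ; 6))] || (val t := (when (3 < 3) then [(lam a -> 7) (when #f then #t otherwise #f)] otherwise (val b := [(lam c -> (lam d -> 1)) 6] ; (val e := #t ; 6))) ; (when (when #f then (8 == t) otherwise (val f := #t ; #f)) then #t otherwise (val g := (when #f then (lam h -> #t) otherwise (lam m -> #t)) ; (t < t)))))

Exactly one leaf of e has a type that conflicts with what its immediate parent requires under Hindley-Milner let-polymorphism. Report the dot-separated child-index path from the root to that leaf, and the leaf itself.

Answer: 0.1.0.1.0 : 0

Trace:
let x : Bool
x : Bool
\u._ : c -> Bool
\z._ : b -> c -> Bool
\y._ : a -> b -> c -> Bool
  unify a -> b -> c -> Bool ~ Bool -> d
  unify a ~ Bool
  unify b -> c -> Bool ~ d
_ _ : b -> c -> Bool
  unify Int ~ Int
  unify Int ~ Int
  unify Int ~ Int
let v : Int
  unify Int ~ Int
  unify b -> c -> Bool ~ Bool -> e
  unify b ~ Bool
  unify c -> Bool ~ e
_ _ : c -> Bool
w : f
\w._ : f -> f
  unify f -> f ~ Bool -> g
  unify f ~ Bool
  unify Bool ~ g
_ _ : Bool
  unify Bool ~ Bool
  unify Int ~ Bool
  FAIL: mismatch Int ~ Bool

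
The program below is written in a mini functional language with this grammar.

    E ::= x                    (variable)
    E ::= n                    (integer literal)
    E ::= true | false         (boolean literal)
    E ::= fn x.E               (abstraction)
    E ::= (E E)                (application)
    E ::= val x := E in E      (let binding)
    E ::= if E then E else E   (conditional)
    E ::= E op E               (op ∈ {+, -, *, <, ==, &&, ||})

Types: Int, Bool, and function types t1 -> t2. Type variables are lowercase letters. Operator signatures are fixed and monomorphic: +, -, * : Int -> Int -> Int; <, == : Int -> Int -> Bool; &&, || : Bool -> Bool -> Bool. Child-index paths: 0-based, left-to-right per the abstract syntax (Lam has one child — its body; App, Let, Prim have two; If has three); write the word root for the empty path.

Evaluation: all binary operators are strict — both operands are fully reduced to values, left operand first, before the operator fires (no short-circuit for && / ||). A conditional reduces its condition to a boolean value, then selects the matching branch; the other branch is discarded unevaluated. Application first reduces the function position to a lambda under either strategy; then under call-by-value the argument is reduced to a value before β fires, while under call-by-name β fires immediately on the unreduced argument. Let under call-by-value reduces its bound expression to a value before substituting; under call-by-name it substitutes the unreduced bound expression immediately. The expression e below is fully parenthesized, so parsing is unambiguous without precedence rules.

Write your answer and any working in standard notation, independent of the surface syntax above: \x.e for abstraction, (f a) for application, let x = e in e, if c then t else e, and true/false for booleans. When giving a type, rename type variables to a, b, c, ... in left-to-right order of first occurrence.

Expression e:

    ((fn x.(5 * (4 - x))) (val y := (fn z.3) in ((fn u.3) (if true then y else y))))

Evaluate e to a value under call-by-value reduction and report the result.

Answer: 5

Derivation:
step 0: ((\x.(5 * (4 - x))) (let y = (\z.3) in ((\u.3) (if true then y else y))))
step 1: [let@1] ((\x.(5 * (4 - x))) ((\u.3) (if true then (\z.3) else (\z.3))))
step 2: [if@1.1] ((\x.(5 * (4 - x))) ((\u.3) (\z.3)))
step 3: [beta@1] ((\x.(5 * (4 - x))) 3)
step 4: [beta@root] (5 * (4 - 3))
step 5: [delta@1] (5 * 1)
step 6: [delta@root] 5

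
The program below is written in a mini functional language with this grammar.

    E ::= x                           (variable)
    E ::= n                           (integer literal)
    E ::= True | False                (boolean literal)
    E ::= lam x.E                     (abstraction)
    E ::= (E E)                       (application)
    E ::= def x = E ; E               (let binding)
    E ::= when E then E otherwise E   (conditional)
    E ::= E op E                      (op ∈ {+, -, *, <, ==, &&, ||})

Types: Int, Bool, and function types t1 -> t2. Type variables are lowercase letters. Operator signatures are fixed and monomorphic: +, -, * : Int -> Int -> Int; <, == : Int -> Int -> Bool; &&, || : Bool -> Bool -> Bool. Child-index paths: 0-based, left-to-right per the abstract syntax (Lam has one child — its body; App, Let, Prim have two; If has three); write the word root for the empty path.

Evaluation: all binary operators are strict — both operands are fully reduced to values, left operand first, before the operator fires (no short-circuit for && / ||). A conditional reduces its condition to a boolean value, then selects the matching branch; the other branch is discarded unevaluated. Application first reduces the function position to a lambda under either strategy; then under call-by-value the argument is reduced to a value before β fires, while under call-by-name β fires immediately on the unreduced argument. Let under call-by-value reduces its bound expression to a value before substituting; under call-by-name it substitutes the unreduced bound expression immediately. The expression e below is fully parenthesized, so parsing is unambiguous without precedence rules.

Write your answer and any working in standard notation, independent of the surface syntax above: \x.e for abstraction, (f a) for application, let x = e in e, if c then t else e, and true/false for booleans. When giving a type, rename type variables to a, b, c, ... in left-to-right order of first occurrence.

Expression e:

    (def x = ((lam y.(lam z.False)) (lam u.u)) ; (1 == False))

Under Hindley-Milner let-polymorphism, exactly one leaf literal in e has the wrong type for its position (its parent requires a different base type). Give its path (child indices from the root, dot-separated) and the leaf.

Derivation:
\z._ : b -> Bool
\y._ : a -> b -> Bool
u : c
\u._ : c -> c
  unify a -> b -> Bool ~ (c -> c) -> d
  unify a ~ c -> c
  unify b -> Bool ~ d
_ _ : b -> Bool
let x : forall. b -> Bool
  unify Int ~ Int
  unify Bool ~ Int
  FAIL: mismatch Bool ~ Int

Answer: 1.1 : false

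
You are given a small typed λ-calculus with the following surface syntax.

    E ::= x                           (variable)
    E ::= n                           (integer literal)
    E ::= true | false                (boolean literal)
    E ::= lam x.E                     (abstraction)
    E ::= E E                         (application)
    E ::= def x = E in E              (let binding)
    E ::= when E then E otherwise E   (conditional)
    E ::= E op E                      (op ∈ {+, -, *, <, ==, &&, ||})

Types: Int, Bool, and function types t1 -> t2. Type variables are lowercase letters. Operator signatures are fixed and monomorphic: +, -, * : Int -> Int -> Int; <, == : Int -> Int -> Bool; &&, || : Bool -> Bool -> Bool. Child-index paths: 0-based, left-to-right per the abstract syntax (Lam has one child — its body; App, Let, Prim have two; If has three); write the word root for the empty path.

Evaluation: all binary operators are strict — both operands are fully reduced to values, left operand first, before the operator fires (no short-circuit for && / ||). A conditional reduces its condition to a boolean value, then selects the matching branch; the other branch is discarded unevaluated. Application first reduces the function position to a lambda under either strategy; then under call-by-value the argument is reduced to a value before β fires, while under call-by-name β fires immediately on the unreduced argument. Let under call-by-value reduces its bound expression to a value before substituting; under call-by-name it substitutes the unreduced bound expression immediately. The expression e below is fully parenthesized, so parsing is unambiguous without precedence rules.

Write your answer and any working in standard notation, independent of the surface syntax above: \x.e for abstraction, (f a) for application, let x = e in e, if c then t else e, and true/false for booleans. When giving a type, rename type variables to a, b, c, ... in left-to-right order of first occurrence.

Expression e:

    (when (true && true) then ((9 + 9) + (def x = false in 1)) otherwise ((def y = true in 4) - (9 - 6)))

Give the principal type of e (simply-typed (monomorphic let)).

Answer: Int

Derivation:
  unify Bool ~ Bool
  unify Bool ~ Bool
  unify Bool ~ Bool
  unify Int ~ Int
  unify Int ~ Int
  unify Int ~ Int
let x : Bool
  unify Int ~ Int
let y : Bool
  unify Int ~ Int
  unify Int ~ Int
  unify Int ~ Int
  unify Int ~ Int
  unify Int ~ Int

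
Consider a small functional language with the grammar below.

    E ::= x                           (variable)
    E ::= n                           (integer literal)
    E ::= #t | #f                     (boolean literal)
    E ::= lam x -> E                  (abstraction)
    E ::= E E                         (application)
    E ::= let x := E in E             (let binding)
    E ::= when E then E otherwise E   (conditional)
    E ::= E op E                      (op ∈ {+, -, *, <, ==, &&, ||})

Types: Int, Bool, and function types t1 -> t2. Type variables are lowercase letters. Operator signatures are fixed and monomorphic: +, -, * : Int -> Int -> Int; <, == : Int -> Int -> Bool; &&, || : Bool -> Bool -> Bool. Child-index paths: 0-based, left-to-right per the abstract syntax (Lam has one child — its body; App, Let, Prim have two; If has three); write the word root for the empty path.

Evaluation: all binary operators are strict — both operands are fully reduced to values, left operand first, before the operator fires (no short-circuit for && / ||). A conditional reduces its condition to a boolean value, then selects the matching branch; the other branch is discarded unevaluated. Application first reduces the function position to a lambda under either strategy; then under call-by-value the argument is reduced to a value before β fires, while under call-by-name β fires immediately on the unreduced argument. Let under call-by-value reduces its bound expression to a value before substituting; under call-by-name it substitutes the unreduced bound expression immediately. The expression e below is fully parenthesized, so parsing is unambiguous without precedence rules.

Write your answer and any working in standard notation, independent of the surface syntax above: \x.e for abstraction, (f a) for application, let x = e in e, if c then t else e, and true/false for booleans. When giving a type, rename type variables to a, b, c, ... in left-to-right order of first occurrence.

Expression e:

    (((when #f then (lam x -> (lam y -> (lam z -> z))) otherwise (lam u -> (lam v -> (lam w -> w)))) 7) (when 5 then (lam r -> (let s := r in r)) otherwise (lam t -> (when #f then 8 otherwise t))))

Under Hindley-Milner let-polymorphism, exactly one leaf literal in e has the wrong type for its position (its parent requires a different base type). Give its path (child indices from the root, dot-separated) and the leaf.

Answer: 1.0 : 5

Derivation:
  unify Bool ~ Bool
z : c
\z._ : c -> c
\y._ : b -> c -> c
\x._ : a -> b -> c -> c
w : f
\w._ : f -> f
\v._ : e -> f -> f
\u._ : d -> e -> f -> f
  unify a -> b -> c -> c ~ d -> e -> f -> f
  unify a ~ d
  unify b -> c -> c ~ e -> f -> f
  unify b ~ e
  unify c -> c ~ f -> f
  unify c ~ f
  unify f ~ f
  unify d -> e -> f -> f ~ Int -> g
  unify d ~ Int
  unify e -> f -> f ~ g
_ _ : e -> f -> f
  unify Int ~ Bool
  FAIL: mismatch Int ~ Bool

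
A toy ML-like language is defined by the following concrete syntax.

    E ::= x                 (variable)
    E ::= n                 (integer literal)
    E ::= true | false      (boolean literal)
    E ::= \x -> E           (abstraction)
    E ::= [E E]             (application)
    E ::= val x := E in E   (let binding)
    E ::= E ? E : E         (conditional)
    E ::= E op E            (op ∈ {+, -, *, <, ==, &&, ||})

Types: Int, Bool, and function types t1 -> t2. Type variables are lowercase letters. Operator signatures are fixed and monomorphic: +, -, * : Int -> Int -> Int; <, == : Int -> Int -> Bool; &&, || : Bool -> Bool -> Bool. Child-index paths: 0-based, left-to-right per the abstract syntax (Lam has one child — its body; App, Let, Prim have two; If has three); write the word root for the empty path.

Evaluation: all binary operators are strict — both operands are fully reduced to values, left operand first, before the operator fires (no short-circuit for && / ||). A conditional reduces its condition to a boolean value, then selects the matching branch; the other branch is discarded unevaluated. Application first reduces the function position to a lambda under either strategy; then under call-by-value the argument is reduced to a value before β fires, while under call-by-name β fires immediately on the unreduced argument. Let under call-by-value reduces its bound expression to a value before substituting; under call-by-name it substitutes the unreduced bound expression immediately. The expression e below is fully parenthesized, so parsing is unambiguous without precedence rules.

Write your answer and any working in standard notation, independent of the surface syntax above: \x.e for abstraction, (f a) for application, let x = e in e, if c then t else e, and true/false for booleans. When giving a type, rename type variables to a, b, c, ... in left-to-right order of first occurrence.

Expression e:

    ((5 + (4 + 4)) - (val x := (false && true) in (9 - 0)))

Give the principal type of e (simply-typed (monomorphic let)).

Answer: Int

Derivation:
  unify Int ~ Int
  unify Int ~ Int
  unify Int ~ Int
  unify Int ~ Int
  unify Int ~ Int
  unify Bool ~ Bool
  unify Bool ~ Bool
let x : Bool
  unify Int ~ Int
  unify Int ~ Int
  unify Int ~ Int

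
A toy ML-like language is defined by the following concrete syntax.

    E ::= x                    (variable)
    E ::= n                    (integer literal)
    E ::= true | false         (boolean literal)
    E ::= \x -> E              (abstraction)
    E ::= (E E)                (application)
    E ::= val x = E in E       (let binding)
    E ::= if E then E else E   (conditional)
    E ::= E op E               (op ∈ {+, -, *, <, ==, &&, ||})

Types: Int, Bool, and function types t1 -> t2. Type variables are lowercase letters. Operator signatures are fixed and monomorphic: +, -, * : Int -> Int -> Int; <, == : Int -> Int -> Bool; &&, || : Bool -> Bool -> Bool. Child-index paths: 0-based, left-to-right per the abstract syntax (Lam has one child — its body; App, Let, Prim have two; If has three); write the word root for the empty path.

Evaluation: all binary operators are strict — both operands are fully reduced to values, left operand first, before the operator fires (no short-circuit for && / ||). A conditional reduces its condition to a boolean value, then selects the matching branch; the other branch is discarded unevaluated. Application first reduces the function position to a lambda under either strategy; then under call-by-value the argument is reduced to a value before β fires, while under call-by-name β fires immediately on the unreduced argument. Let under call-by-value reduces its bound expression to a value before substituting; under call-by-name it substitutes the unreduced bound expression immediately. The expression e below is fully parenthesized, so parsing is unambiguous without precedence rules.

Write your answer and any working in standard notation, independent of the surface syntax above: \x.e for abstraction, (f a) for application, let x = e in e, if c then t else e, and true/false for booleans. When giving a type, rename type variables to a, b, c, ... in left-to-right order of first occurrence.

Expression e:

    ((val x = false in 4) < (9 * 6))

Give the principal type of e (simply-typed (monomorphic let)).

Answer: Bool

Working:
let x : Bool
  unify Int ~ Int
  unify Int ~ Int
  unify Int ~ Int
  unify Int ~ Int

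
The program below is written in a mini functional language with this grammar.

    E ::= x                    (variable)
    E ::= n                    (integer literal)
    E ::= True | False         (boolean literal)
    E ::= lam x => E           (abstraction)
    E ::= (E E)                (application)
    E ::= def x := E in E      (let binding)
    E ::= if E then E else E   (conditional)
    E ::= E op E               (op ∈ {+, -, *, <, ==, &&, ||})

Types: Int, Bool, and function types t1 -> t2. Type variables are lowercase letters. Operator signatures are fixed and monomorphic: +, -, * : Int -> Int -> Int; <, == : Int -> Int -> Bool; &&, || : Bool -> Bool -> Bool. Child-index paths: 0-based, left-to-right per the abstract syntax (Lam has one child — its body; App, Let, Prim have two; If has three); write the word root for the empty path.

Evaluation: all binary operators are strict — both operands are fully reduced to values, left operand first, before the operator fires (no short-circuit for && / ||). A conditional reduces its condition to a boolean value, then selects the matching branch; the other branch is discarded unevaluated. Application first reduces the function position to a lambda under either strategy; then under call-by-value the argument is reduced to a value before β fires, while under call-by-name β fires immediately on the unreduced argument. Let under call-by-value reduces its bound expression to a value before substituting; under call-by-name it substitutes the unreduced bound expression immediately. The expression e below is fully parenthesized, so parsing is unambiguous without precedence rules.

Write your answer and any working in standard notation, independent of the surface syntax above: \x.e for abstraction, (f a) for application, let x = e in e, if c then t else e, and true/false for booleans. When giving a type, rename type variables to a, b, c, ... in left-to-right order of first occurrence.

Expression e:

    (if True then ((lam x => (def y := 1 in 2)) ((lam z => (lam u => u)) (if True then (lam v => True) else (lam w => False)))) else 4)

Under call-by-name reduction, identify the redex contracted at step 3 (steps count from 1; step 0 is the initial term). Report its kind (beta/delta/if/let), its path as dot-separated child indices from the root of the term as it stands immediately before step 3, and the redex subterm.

Working:
step 0: (if true then ((\x.(let y = 1 in 2)) ((\z.(\u.u)) (if true then (\v.true) else (\w.false)))) else 4)
step 1: [if@root] ((\x.(let y = 1 in 2)) ((\z.(\u.u)) (if true then (\v.true) else (\w.false))))
step 2: [beta@root] (let y = 1 in 2)
step 3: [let@root] 2

Answer: let at root : (let y = 1 in 2)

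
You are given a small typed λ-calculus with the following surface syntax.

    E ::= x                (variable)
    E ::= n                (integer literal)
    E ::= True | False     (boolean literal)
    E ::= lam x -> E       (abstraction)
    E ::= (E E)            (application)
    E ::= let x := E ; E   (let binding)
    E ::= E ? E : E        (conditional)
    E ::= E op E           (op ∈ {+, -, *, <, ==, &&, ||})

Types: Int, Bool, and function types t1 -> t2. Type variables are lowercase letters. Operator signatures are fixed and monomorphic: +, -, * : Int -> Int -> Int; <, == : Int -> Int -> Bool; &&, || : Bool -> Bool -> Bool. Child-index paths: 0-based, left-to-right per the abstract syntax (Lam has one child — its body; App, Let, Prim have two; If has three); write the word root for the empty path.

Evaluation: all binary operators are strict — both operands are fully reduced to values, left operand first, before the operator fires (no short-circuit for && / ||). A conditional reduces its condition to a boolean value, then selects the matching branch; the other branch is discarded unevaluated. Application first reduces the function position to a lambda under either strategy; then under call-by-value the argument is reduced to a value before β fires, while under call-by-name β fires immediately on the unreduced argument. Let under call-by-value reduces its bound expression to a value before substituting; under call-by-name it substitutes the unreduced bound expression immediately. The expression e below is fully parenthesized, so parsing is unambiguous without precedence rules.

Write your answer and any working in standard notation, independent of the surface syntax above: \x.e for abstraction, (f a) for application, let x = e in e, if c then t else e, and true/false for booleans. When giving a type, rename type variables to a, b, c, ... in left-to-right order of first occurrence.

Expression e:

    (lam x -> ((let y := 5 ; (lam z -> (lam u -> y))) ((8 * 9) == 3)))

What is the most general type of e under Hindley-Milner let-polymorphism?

Trace:
let y : Int
y : Int
\u._ : c -> Int
\z._ : b -> c -> Int
  unify Int ~ Int
  unify Int ~ Int
  unify Int ~ Int
  unify Int ~ Int
  unify b -> c -> Int ~ Bool -> d
  unify b ~ Bool
  unify c -> Int ~ d
_ _ : c -> Int
\x._ : a -> c -> Int

Answer: a -> b -> Int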